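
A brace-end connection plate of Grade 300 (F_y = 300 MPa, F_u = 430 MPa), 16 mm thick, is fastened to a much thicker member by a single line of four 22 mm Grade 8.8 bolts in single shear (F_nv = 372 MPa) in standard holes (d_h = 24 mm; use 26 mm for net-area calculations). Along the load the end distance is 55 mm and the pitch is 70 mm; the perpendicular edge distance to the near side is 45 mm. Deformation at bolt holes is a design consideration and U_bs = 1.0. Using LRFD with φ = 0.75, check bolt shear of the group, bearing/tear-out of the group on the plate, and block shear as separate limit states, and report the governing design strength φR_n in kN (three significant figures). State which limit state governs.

424 kN (bolt shear governs)

Bolt shear: A_b = π·22²/4 = 380.1 mm²; R_n = 372 × 380.1 × 4 × 1 / 1000 = 565.6 kN → 0.75 × 565.6 = 424 kN.
Bearing: edge l_c = 43, r_n = 355 kN; interior l_c = 46, r_n = 363.3 kN; R_n = 355 + 3·363.3 = 1445 kN → 1080 kN.
Block shear: A_gv = 4240, A_nv = 2784, A_nt = 512 mm²; R_n = min(0.6F_uA_nv, 0.6F_yA_gv) + U_bs·F_u·A_nt = 938.4 kN → 704 kN.
Bolt shear governs: 424 kN.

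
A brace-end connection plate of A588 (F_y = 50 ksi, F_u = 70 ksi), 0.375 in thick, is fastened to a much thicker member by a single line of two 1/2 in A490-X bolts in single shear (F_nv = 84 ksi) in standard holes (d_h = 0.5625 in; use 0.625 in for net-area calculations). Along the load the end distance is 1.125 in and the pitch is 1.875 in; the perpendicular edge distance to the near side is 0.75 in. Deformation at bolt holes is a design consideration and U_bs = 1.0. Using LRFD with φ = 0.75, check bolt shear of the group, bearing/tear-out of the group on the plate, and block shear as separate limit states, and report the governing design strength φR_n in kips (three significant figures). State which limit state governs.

24.7 kips (bolt shear governs)

Bolt shear: A_b = π·0.5²/4 = 0.1963 in²; R_n = 84 × 0.1963 × 2 × 1 = 32.99 kips → 0.75 × 32.99 = 24.7 kips.
Bearing: edge l_c = 0.8438, r_n = 26.58 kips; interior l_c = 1.312, r_n = 31.5 kips; R_n = 26.58 + 1·31.5 = 58.08 kips → 43.6 kips.
Block shear: A_gv = 1.125, A_nv = 0.7734, A_nt = 0.1641 in²; R_n = min(0.6F_uA_nv, 0.6F_yA_gv) + U_bs·F_u·A_nt = 43.97 kips → 33 kips.
Bolt shear governs: 24.7 kips.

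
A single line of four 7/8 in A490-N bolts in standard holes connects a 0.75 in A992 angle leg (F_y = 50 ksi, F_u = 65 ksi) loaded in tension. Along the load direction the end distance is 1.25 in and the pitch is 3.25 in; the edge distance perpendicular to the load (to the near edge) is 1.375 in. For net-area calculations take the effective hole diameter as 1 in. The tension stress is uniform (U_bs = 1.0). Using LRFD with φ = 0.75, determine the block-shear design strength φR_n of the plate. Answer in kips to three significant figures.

Shear plane L_v = 1.25 + 3·3.25 = 11 in; A_gv = 11 × 0.75 = 8.25 in².
A_nv = (11 − 3.5·1) × 0.75 = 5.625 in².
A_nt = (1.375 − 0.5·1) × 0.75 = 0.6562 in².
0.6 F_u A_nv = 219.4 kips; 0.6 F_y A_gv = 247.5 kips → shear rupture governs the shear term.
R_n = 219.4 + 1.0 × 65 × 0.6562 = 262 kips.
Design strength φR_n = 0.75 × 262 = 197 kips.

197 kips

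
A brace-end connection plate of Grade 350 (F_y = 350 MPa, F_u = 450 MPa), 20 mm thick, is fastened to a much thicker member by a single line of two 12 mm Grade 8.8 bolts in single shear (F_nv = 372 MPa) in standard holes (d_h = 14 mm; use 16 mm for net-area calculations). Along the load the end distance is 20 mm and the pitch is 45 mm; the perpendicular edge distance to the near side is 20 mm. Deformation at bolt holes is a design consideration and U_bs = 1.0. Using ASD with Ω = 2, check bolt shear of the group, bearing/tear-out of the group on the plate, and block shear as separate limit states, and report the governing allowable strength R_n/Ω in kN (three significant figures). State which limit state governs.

42.1 kN (bolt shear governs)

Bolt shear: A_b = π·12²/4 = 113.1 mm²; R_n = 372 × 113.1 × 2 × 1 / 1000 = 84.14 kN → 84.14 / 2 = 42.1 kN.
Bearing: edge l_c = 13, r_n = 140.4 kN; interior l_c = 31, r_n = 259.2 kN; R_n = 140.4 + 1·259.2 = 399.6 kN → 200 kN.
Block shear: A_gv = 1300, A_nv = 820, A_nt = 240 mm²; R_n = min(0.6F_uA_nv, 0.6F_yA_gv) + U_bs·F_u·A_nt = 329.4 kN → 165 kN.
Bolt shear governs: 42.1 kN.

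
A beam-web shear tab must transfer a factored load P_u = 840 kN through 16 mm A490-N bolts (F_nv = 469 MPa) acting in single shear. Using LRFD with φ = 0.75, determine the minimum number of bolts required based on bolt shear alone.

12 bolts

A_b = π·16²/4 = 201.1 mm².
Per-bolt design strength φR_n = 0.75 × 469 × 201.1 × 1 / 1000 = 70.72 kN.
n ≥ 840 / 70.72 = 11.88 → use 12 bolts.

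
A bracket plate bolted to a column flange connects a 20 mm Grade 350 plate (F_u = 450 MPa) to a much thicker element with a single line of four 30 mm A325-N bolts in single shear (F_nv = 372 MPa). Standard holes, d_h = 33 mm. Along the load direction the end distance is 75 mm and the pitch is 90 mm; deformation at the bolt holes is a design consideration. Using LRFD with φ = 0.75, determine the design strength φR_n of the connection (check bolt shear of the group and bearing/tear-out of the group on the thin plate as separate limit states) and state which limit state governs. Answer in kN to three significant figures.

Bolt shear: A_b = π·30²/4 = 706.9 mm²; R_n = 372 × 706.9 × 4 × 1 / 1000 = 1052 kN → 0.75 × 1052 = 789 kN.
Bearing (1.2 l_c t F_u ≤ 2.4 d t F_u): upper limit = 2.4·30·20·450 / 1000 = 648 kN.
  Edge l_c = 75 − 33/2 = 58.5 → r_n = 631.8 kN; interior l_c = 90 − 33 = 57 → r_n = 615.6 kN.
  R_n,bearing = 1·631.8 + 3·615.6 = 2479 kN → 0.75 × 2479 = 1860 kN.
Bolt shear governs: 789 kN.

789 kN (bolt shear governs)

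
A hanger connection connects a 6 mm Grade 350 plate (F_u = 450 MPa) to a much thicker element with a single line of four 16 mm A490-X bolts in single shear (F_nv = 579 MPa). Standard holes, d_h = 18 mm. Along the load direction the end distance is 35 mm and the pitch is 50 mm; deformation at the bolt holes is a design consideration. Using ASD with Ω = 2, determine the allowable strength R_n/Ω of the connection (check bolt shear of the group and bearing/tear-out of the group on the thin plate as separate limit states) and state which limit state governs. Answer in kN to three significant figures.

198 kN (bearing governs)

Bolt shear: A_b = π·16²/4 = 201.1 mm²; R_n = 579 × 201.1 × 4 × 1 / 1000 = 465.7 kN → 465.7 / 2 = 233 kN.
Bearing (1.2 l_c t F_u ≤ 2.4 d t F_u): upper limit = 2.4·16·6·450 / 1000 = 103.7 kN.
  Edge l_c = 35 − 18/2 = 26 → r_n = 84.24 kN; interior l_c = 50 − 18 = 32 → r_n = 103.7 kN.
  R_n,bearing = 1·84.24 + 3·103.7 = 395.3 kN → 395.3 / 2 = 198 kN.
Bearing governs: 198 kN.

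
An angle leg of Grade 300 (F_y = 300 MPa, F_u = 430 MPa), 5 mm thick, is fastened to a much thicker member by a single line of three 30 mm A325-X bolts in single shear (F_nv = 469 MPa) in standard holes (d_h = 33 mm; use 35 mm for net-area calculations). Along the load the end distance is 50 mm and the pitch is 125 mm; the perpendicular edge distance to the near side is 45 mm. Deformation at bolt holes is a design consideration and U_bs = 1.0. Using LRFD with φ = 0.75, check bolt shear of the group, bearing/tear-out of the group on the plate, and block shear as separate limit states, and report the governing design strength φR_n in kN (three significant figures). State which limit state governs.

Bolt shear: A_b = π·30²/4 = 706.9 mm²; R_n = 469 × 706.9 × 3 × 1 / 1000 = 994.5 kN → 0.75 × 994.5 = 746 kN.
Bearing: edge l_c = 33.5, r_n = 86.43 kN; interior l_c = 92, r_n = 154.8 kN; R_n = 86.43 + 2·154.8 = 396 kN → 297 kN.
Block shear: A_gv = 1500, A_nv = 1062, A_nt = 137.5 mm²; R_n = min(0.6F_uA_nv, 0.6F_yA_gv) + U_bs·F_u·A_nt = 329.1 kN → 247 kN.
Block shear governs: 247 kN.

247 kN (block shear governs)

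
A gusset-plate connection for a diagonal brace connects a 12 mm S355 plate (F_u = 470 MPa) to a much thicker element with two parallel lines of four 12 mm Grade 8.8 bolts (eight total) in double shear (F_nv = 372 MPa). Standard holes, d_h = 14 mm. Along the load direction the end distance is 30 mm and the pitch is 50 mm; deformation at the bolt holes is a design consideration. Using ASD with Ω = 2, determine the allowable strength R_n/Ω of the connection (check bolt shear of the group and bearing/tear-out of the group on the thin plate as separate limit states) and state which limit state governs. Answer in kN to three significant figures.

337 kN (bolt shear governs)

Bolt shear: A_b = π·12²/4 = 113.1 mm²; R_n = 372 × 113.1 × 8 × 2 / 1000 = 673.2 kN → 673.2 / 2 = 337 kN.
Bearing (1.2 l_c t F_u ≤ 2.4 d t F_u): upper limit = 2.4·12·12·470 / 1000 = 162.4 kN.
  Edge l_c = 30 − 14/2 = 23 → r_n = 155.7 kN; interior l_c = 50 − 14 = 36 → r_n = 162.4 kN.
  R_n,bearing = 2·155.7 + 6·162.4 = 1286 kN → 1286 / 2 = 643 kN.
Bolt shear governs: 337 kN.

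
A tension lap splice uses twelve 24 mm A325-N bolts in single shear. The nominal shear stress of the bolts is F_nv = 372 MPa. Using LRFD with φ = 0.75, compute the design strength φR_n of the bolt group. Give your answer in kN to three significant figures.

A_b = π × 24² / 4 = 452.4 mm².
R_n = F_nv · A_b · n · n_s = 372 × 452.4 × 12 × 1 / 1000 = 2019 kN.
Design strength φR_n = 0.75 × 2019 = 1510 kN.

1510 kN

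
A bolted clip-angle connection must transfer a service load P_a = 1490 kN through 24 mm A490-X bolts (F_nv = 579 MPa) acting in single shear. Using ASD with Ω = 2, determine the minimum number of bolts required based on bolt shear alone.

A_b = π·24²/4 = 452.4 mm².
Per-bolt allowable strength R_n/Ω = 579 × 452.4 × 1 / 1000 / 2 = 131 kN.
n ≥ 1490 / 131 = 11.38 → use 12 bolts.

12 bolts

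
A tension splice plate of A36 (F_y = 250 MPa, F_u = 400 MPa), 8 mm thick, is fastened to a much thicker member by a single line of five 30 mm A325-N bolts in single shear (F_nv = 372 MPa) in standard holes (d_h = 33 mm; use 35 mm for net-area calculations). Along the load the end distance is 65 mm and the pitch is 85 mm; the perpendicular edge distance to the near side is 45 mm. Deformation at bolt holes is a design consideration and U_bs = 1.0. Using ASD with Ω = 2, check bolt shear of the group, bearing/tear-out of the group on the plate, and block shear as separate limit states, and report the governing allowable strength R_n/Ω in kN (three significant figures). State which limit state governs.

Bolt shear: A_b = π·30²/4 = 706.9 mm²; R_n = 372 × 706.9 × 5 × 1 / 1000 = 1315 kN → 1315 / 2 = 657 kN.
Bearing: edge l_c = 48.5, r_n = 186.2 kN; interior l_c = 52, r_n = 199.7 kN; R_n = 186.2 + 4·199.7 = 985 kN → 492 kN.
Block shear: A_gv = 3240, A_nv = 1980, A_nt = 220 mm²; R_n = min(0.6F_uA_nv, 0.6F_yA_gv) + U_bs·F_u·A_nt = 563.2 kN → 282 kN.
Block shear governs: 282 kN.

282 kN (block shear governs)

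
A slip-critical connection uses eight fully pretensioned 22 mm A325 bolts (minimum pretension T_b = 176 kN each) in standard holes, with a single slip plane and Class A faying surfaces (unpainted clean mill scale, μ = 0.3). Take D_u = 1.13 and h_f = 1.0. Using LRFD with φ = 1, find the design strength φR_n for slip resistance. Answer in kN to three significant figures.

477 kN

R_n = μ · D_u · h_f · T_b · n_s · n_b = 0.3 × 1.13 × 1.0 × 176 × 1 × 8 = 477.3 kN.
Design strength φR_n = 1 × 477.3 = 477 kN.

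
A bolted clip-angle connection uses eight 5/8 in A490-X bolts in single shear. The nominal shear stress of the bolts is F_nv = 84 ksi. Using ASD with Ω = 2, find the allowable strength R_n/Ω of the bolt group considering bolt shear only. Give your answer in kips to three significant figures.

A_b = π × 0.625² / 4 = 0.3068 in².
R_n = F_nv · A_b · n · n_s = 84 × 0.3068 × 8 × 1 = 206.2 kips.
Allowable strength R_n/Ω = 206.2 / 2 = 103 kips.

103 kips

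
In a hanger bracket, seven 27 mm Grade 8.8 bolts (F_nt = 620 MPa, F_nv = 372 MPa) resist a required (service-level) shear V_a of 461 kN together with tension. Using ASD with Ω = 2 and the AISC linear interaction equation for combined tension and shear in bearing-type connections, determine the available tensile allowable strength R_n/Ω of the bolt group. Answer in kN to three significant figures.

A_b = π·27²/4 = 572.6 mm²; f_rv = 461 × 1000 / (7 × 572.6) = 115 MPa.
F'_nt = 1.3 F_nt − (Ω F_nt / F_nv) f_rv = 1.3·620 − (2·620/372)·115 = 422.6 MPa, capped at F_nt → F'_nt = 422.6 MPa.
R_n = F'_nt · A_b · n = 422.6 × 572.6 × 7 / 1000 = 1694 kN.
Allowable strength R_n/Ω = 1694 / 2 = 847 kN.

847 kN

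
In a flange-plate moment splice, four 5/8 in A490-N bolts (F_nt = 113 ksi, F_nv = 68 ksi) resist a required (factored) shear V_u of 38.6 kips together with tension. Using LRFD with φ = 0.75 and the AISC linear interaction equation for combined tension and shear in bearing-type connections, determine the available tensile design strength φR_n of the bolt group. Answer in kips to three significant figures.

A_b = π·0.625²/4 = 0.3068 in²; f_rv = 38.6 / (4 × 0.3068) = 31.45 ksi.
F'_nt = 1.3 F_nt − (F_nt / φF_nv) f_rv = 1.3·113 − (113/(0.75·68))·31.45 = 77.21 ksi, capped at F_nt → F'_nt = 77.21 ksi.
R_n = F'_nt · A_b · n = 77.21 × 0.3068 × 4 = 94.75 kips.
Design strength φR_n = 0.75 × 94.75 = 71.1 kips.

71.1 kips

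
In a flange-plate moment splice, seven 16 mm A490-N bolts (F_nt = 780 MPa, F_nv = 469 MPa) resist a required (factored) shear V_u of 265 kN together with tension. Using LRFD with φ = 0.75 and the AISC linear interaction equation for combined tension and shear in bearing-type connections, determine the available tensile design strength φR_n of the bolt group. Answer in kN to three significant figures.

A_b = π·16²/4 = 201.1 mm²; f_rv = 265 × 1000 / (7 × 201.1) = 188.3 MPa.
F'_nt = 1.3 F_nt − (F_nt / φF_nv) f_rv = 1.3·780 − (780/(0.75·469))·188.3 = 596.5 MPa, capped at F_nt → F'_nt = 596.5 MPa.
R_n = F'_nt · A_b · n = 596.5 × 201.1 × 7 / 1000 = 839.5 kN.
Design strength φR_n = 0.75 × 839.5 = 630 kN.

630 kN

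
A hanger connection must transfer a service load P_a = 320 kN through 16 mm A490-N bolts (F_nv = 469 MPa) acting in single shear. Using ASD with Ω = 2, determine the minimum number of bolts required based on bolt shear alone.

7 bolts

A_b = π·16²/4 = 201.1 mm².
Per-bolt allowable strength R_n/Ω = 469 × 201.1 × 1 / 1000 / 2 = 47.15 kN.
n ≥ 320 / 47.15 = 6.787 → use 7 bolts.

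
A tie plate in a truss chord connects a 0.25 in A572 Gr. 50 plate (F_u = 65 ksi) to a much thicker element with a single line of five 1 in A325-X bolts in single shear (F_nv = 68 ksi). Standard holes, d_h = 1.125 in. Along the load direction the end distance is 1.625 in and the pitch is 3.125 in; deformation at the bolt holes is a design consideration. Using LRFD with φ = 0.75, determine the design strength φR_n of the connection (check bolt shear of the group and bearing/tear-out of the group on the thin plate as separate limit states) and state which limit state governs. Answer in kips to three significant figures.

Bolt shear: A_b = π·1²/4 = 0.7854 in²; R_n = 68 × 0.7854 × 5 × 1 = 267 kips → 0.75 × 267 = 200 kips.
Bearing (1.2 l_c t F_u ≤ 2.4 d t F_u): upper limit = 2.4·1·0.25·65 = 39 kips.
  Edge l_c = 1.625 − 1.125/2 = 1.062 → r_n = 20.72 kips; interior l_c = 3.125 − 1.125 = 2 → r_n = 39 kips.
  R_n,bearing = 1·20.72 + 4·39 = 176.7 kips → 0.75 × 176.7 = 133 kips.
Bearing governs: 133 kips.

133 kips (bearing governs)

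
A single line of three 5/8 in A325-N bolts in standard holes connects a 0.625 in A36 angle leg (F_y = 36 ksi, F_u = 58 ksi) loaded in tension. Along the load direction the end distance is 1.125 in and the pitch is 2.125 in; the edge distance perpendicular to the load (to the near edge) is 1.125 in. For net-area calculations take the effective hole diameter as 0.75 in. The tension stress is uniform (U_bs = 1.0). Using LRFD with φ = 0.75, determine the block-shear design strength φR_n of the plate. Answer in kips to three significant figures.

74.8 kips

Shear plane L_v = 1.125 + 2·2.125 = 5.375 in; A_gv = 5.375 × 0.625 = 3.359 in².
A_nv = (5.375 − 2.5·0.75) × 0.625 = 2.188 in².
A_nt = (1.125 − 0.5·0.75) × 0.625 = 0.4688 in².
0.6 F_u A_nv = 76.12 kips; 0.6 F_y A_gv = 72.56 kips → shear yielding governs the shear term.
R_n = 72.56 + 1.0 × 58 × 0.4688 = 99.75 kips.
Design strength φR_n = 0.75 × 99.75 = 74.8 kips.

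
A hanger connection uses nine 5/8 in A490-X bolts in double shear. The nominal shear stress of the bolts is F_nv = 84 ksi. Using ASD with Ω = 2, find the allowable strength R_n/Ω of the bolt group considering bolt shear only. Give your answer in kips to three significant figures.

A_b = π × 0.625² / 4 = 0.3068 in².
R_n = F_nv · A_b · n · n_s = 84 × 0.3068 × 9 × 2 = 463.9 kips.
Allowable strength R_n/Ω = 463.9 / 2 = 232 kips.

232 kips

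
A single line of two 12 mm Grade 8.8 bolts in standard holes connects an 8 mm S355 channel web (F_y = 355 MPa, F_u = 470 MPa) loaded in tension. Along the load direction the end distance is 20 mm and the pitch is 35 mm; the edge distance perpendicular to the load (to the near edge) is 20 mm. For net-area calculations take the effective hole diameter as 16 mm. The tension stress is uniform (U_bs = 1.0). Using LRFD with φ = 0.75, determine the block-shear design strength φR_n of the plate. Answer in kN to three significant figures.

Shear plane L_v = 20 + 1·35 = 55 mm; A_gv = 55 × 8 = 440 mm².
A_nv = (55 − 1.5·16) × 8 = 248 mm².
A_nt = (20 − 0.5·16) × 8 = 96 mm².
0.6 F_u A_nv = 69.94 kN; 0.6 F_y A_gv = 93.72 kN → shear rupture governs the shear term.
R_n = 69.94 + 1.0 × 470 × 96 / 1000 = 115.1 kN.
Design strength φR_n = 0.75 × 115.1 = 86.3 kN.

86.3 kN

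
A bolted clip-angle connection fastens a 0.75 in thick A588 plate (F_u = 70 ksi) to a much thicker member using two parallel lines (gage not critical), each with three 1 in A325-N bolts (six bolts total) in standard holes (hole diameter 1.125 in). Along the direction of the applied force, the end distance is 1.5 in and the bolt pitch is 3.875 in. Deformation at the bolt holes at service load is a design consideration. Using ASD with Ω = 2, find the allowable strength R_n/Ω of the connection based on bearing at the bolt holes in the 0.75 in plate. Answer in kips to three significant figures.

311 kips

Per bolt r_n = 1.2 l_c t F_u ≤ 2.4 d t F_u; upper limit = 2.4 × 1 × 0.75 × 70 = 126 kips.
Edge bolt: l_c = 1.5 − 1.125/2 = 0.9375 in → 1.2 × 0.9375 × 0.75 × 70 = 59.06 → r_n = 59.06 kips.
Interior bolts: l_c = 3.875 − 1.125 = 2.75 in → 1.2 × 2.75 × 0.75 × 70 = 173.2 → r_n = 126 kips.
R_n = 2 × 59.06 + 4 × 126 = 622.1 kips.
Allowable strength R_n/Ω = 622.1 / 2 = 311 kips.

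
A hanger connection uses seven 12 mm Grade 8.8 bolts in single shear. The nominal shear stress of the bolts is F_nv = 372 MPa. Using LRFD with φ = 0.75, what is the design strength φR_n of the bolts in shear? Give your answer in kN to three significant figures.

A_b = π × 12² / 4 = 113.1 mm².
R_n = F_nv · A_b · n · n_s = 372 × 113.1 × 7 × 1 / 1000 = 294.5 kN.
Design strength φR_n = 0.75 × 294.5 = 221 kN.

221 kN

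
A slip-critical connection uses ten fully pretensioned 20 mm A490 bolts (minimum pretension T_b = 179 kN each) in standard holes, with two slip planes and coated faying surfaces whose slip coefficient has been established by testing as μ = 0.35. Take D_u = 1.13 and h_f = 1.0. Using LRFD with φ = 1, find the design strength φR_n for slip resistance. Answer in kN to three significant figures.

1420 kN

R_n = μ · D_u · h_f · T_b · n_s · n_b = 0.35 × 1.13 × 1.0 × 179 × 2 × 10 = 1416 kN.
Design strength φR_n = 1 × 1416 = 1420 kN.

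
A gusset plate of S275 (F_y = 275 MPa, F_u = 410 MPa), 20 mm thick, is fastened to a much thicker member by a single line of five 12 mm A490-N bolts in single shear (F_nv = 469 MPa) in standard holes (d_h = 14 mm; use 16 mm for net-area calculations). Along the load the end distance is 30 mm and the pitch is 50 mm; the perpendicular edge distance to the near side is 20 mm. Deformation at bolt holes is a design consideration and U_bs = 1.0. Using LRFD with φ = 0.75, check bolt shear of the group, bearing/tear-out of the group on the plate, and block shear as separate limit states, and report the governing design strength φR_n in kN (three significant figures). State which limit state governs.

Bolt shear: A_b = π·12²/4 = 113.1 mm²; R_n = 469 × 113.1 × 5 × 1 / 1000 = 265.2 kN → 0.75 × 265.2 = 199 kN.
Bearing: edge l_c = 23, r_n = 226.3 kN; interior l_c = 36, r_n = 236.2 kN; R_n = 226.3 + 4·236.2 = 1171 kN → 878 kN.
Block shear: A_gv = 4600, A_nv = 3160, A_nt = 240 mm²; R_n = min(0.6F_uA_nv, 0.6F_yA_gv) + U_bs·F_u·A_nt = 857.4 kN → 643 kN.
Bolt shear governs: 199 kN.

199 kN (bolt shear governs)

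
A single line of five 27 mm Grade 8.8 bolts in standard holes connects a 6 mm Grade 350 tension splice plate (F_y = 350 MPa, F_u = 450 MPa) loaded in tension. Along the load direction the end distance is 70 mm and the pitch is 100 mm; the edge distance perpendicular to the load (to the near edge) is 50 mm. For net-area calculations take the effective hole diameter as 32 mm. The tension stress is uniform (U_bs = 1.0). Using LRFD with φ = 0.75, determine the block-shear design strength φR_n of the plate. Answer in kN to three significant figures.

Shear plane L_v = 70 + 4·100 = 470 mm; A_gv = 470 × 6 = 2820 mm².
A_nv = (470 − 4.5·32) × 6 = 1956 mm².
A_nt = (50 − 0.5·32) × 6 = 204 mm².
0.6 F_u A_nv = 528.1 kN; 0.6 F_y A_gv = 592.2 kN → shear rupture governs the shear term.
R_n = 528.1 + 1.0 × 450 × 204 / 1000 = 619.9 kN.
Design strength φR_n = 0.75 × 619.9 = 465 kN.

465 kN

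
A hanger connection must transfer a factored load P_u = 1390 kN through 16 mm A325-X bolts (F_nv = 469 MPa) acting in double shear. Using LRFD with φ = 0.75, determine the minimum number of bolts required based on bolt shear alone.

A_b = π·16²/4 = 201.1 mm².
Per-bolt design strength φR_n = 0.75 × 469 × 201.1 × 2 / 1000 = 141.4 kN.
n ≥ 1390 / 141.4 = 9.827 → use 10 bolts.

10 bolts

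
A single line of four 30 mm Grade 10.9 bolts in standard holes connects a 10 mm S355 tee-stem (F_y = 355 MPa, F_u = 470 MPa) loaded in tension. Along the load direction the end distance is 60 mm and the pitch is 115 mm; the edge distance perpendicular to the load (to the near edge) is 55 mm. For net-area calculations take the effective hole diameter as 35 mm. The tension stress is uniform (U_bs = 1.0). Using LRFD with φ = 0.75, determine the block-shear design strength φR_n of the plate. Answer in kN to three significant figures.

Shear plane L_v = 60 + 3·115 = 405 mm; A_gv = 405 × 10 = 4050 mm².
A_nv = (405 − 3.5·35) × 10 = 2825 mm².
A_nt = (55 − 0.5·35) × 10 = 375 mm².
0.6 F_u A_nv = 796.6 kN; 0.6 F_y A_gv = 862.6 kN → shear rupture governs the shear term.
R_n = 796.6 + 1.0 × 470 × 375 / 1000 = 972.9 kN.
Design strength φR_n = 0.75 × 972.9 = 730 kN.

730 kN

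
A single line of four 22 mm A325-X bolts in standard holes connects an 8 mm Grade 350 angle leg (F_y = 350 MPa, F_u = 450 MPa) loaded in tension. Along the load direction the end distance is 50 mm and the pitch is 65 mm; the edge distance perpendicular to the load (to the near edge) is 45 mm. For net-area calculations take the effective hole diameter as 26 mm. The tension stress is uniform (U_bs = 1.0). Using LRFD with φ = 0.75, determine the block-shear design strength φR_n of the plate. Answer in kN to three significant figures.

336 kN

Shear plane L_v = 50 + 3·65 = 245 mm; A_gv = 245 × 8 = 1960 mm².
A_nv = (245 − 3.5·26) × 8 = 1232 mm².
A_nt = (45 − 0.5·26) × 8 = 256 mm².
0.6 F_u A_nv = 332.6 kN; 0.6 F_y A_gv = 411.6 kN → shear rupture governs the shear term.
R_n = 332.6 + 1.0 × 450 × 256 / 1000 = 447.8 kN.
Design strength φR_n = 0.75 × 447.8 = 336 kN.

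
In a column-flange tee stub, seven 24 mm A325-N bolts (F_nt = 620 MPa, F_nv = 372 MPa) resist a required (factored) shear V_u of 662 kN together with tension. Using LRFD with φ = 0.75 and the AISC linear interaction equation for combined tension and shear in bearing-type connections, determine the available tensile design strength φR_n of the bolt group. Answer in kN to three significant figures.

811 kN

A_b = π·24²/4 = 452.4 mm²; f_rv = 662 × 1000 / (7 × 452.4) = 209 MPa.
F'_nt = 1.3 F_nt − (F_nt / φF_nv) f_rv = 1.3·620 − (620/(0.75·372))·209 = 341.4 MPa, capped at F_nt → F'_nt = 341.4 MPa.
R_n = F'_nt · A_b · n = 341.4 × 452.4 × 7 / 1000 = 1081 kN.
Design strength φR_n = 0.75 × 1081 = 811 kN.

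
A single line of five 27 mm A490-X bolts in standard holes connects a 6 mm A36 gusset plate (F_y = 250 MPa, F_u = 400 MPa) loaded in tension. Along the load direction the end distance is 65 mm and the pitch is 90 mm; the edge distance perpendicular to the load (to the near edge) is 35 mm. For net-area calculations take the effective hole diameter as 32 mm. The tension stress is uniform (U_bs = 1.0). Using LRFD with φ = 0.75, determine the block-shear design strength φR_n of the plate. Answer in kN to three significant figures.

Shear plane L_v = 65 + 4·90 = 425 mm; A_gv = 425 × 6 = 2550 mm².
A_nv = (425 − 4.5·32) × 6 = 1686 mm².
A_nt = (35 − 0.5·32) × 6 = 114 mm².
0.6 F_u A_nv = 404.6 kN; 0.6 F_y A_gv = 382.5 kN → shear yielding governs the shear term.
R_n = 382.5 + 1.0 × 400 × 114 / 1000 = 428.1 kN.
Design strength φR_n = 0.75 × 428.1 = 321 kN.

321 kN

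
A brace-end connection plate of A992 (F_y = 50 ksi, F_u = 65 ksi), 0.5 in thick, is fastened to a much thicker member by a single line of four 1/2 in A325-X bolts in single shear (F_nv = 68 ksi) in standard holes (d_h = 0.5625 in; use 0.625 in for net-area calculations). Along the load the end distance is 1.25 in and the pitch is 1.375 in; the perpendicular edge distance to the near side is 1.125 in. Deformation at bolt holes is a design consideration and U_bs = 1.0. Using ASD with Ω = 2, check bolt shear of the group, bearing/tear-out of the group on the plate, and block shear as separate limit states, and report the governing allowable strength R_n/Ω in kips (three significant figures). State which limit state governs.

Bolt shear: A_b = π·0.5²/4 = 0.1963 in²; R_n = 68 × 0.1963 × 4 × 1 = 53.41 kips → 53.41 / 2 = 26.7 kips.
Bearing: edge l_c = 0.9688, r_n = 37.78 kips; interior l_c = 0.8125, r_n = 31.69 kips; R_n = 37.78 + 3·31.69 = 132.8 kips → 66.4 kips.
Block shear: A_gv = 2.688, A_nv = 1.594, A_nt = 0.4062 in²; R_n = min(0.6F_uA_nv, 0.6F_yA_gv) + U_bs·F_u·A_nt = 88.56 kips → 44.3 kips.
Bolt shear governs: 26.7 kips.

26.7 kips (bolt shear governs)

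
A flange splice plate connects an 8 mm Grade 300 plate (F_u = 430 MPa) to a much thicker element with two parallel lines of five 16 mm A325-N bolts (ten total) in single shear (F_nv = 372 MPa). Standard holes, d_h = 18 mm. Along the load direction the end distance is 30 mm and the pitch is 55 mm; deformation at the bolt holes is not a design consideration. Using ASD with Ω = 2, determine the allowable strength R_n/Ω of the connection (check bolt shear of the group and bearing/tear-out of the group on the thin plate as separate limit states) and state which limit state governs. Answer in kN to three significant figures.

Bolt shear: A_b = π·16²/4 = 201.1 mm²; R_n = 372 × 201.1 × 10 × 1 / 1000 = 748 kN → 748 / 2 = 374 kN.
Bearing (1.5 l_c t F_u ≤ 3.0 d t F_u): upper limit = 3.0·16·8·430 / 1000 = 165.1 kN.
  Edge l_c = 30 − 18/2 = 21 → r_n = 108.4 kN; interior l_c = 55 − 18 = 37 → r_n = 165.1 kN.
  R_n,bearing = 2·108.4 + 8·165.1 = 1538 kN → 1538 / 2 = 769 kN.
Bolt shear governs: 374 kN.

374 kN (bolt shear governs)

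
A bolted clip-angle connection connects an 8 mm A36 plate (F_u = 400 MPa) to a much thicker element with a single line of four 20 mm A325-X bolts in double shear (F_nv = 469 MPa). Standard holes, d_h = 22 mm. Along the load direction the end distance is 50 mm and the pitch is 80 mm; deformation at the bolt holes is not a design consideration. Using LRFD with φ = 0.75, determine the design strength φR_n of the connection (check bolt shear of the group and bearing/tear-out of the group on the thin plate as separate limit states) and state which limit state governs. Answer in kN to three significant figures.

Bolt shear: A_b = π·20²/4 = 314.2 mm²; R_n = 469 × 314.2 × 4 × 2 / 1000 = 1179 kN → 0.75 × 1179 = 884 kN.
Bearing (1.5 l_c t F_u ≤ 3.0 d t F_u): upper limit = 3.0·20·8·400 / 1000 = 192 kN.
  Edge l_c = 50 − 22/2 = 39 → r_n = 187.2 kN; interior l_c = 80 − 22 = 58 → r_n = 192 kN.
  R_n,bearing = 1·187.2 + 3·192 = 763.2 kN → 0.75 × 763.2 = 572 kN.
Bearing governs: 572 kN.

572 kN (bearing governs)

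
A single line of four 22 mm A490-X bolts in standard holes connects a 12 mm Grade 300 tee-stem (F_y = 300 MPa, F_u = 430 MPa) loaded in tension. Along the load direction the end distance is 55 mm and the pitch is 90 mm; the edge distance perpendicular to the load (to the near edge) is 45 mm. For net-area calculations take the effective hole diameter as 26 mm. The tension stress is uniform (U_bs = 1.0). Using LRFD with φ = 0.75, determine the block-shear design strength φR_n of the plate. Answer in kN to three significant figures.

650 kN

Shear plane L_v = 55 + 3·90 = 325 mm; A_gv = 325 × 12 = 3900 mm².
A_nv = (325 − 3.5·26) × 12 = 2808 mm².
A_nt = (45 − 0.5·26) × 12 = 384 mm².
0.6 F_u A_nv = 724.5 kN; 0.6 F_y A_gv = 702 kN → shear yielding governs the shear term.
R_n = 702 + 1.0 × 430 × 384 / 1000 = 867.1 kN.
Design strength φR_n = 0.75 × 867.1 = 650 kN.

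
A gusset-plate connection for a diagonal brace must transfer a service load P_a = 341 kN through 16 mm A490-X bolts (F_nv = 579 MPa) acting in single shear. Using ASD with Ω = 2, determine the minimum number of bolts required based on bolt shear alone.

6 bolts

A_b = π·16²/4 = 201.1 mm².
Per-bolt allowable strength R_n/Ω = 579 × 201.1 × 1 / 1000 / 2 = 58.21 kN.
n ≥ 341 / 58.21 = 5.858 → use 6 bolts.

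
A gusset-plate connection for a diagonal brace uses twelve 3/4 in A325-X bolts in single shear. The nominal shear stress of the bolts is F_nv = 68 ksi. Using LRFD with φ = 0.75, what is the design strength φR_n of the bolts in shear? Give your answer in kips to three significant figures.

270 kips

A_b = π × 0.75² / 4 = 0.4418 in².
R_n = F_nv · A_b · n · n_s = 68 × 0.4418 × 12 × 1 = 360.5 kips.
Design strength φR_n = 0.75 × 360.5 = 270 kips.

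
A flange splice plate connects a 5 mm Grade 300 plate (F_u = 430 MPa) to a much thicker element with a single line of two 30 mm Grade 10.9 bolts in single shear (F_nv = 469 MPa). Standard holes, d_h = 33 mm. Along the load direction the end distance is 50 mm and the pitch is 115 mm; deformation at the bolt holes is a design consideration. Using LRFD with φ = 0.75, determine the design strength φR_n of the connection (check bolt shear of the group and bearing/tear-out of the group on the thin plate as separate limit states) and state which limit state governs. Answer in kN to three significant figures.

181 kN (bearing governs)

Bolt shear: A_b = π·30²/4 = 706.9 mm²; R_n = 469 × 706.9 × 2 × 1 / 1000 = 663 kN → 0.75 × 663 = 497 kN.
Bearing (1.2 l_c t F_u ≤ 2.4 d t F_u): upper limit = 2.4·30·5·430 / 1000 = 154.8 kN.
  Edge l_c = 50 − 33/2 = 33.5 → r_n = 86.43 kN; interior l_c = 115 − 33 = 82 → r_n = 154.8 kN.
  R_n,bearing = 1·86.43 + 1·154.8 = 241.2 kN → 0.75 × 241.2 = 181 kN.
Bearing governs: 181 kN.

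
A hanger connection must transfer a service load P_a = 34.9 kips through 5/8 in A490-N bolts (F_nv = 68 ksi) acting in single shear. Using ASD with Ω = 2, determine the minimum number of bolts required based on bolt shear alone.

A_b = π·0.625²/4 = 0.3068 in².
Per-bolt allowable strength R_n/Ω = 68 × 0.3068 × 1 / 2 = 10.43 kips.
n ≥ 34.9 / 10.43 = 3.346 → use 4 bolts.

4 bolts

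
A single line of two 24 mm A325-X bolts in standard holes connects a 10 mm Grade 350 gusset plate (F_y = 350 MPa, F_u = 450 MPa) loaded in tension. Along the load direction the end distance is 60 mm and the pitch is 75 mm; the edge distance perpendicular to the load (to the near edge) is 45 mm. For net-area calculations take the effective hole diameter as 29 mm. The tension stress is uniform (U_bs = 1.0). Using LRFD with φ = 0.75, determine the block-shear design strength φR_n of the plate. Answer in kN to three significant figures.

288 kN

Shear plane L_v = 60 + 1·75 = 135 mm; A_gv = 135 × 10 = 1350 mm².
A_nv = (135 − 1.5·29) × 10 = 915 mm².
A_nt = (45 − 0.5·29) × 10 = 305 mm².
0.6 F_u A_nv = 247.1 kN; 0.6 F_y A_gv = 283.5 kN → shear rupture governs the shear term.
R_n = 247.1 + 1.0 × 450 × 305 / 1000 = 384.3 kN.
Design strength φR_n = 0.75 × 384.3 = 288 kN.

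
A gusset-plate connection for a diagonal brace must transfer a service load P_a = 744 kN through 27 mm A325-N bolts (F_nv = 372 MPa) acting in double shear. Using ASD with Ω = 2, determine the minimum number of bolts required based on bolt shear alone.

4 bolts

A_b = π·27²/4 = 572.6 mm².
Per-bolt allowable strength R_n/Ω = 372 × 572.6 × 2 / 1000 / 2 = 213 kN.
n ≥ 744 / 213 = 3.493 → use 4 bolts.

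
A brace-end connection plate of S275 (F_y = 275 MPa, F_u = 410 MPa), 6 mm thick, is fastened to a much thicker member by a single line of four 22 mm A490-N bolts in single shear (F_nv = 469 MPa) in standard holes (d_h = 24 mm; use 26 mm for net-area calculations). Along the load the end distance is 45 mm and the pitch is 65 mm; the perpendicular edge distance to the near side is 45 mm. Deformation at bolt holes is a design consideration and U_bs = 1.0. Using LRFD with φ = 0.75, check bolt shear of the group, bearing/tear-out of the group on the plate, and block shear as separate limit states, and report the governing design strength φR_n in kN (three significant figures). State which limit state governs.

Bolt shear: A_b = π·22²/4 = 380.1 mm²; R_n = 469 × 380.1 × 4 × 1 / 1000 = 713.1 kN → 0.75 × 713.1 = 535 kN.
Bearing: edge l_c = 33, r_n = 97.42 kN; interior l_c = 41, r_n = 121 kN; R_n = 97.42 + 3·121 = 460.5 kN → 345 kN.
Block shear: A_gv = 1440, A_nv = 894, A_nt = 192 mm²; R_n = min(0.6F_uA_nv, 0.6F_yA_gv) + U_bs·F_u·A_nt = 298.6 kN → 224 kN.
Block shear governs: 224 kN.

224 kN (block shear governs)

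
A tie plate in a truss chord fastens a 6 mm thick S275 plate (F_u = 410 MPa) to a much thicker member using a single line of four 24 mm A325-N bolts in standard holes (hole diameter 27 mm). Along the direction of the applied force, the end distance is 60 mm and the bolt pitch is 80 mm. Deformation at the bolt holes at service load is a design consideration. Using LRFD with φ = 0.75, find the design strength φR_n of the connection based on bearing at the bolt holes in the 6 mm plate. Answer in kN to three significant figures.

Per bolt r_n = 1.2 l_c t F_u ≤ 2.4 d t F_u; upper limit = 2.4 × 24 × 6 × 410 / 1000 = 141.7 kN.
Edge bolt: l_c = 60 − 27/2 = 46.5 mm → 1.2 × 46.5 × 6 × 410 / 1000 = 137.3 → r_n = 137.3 kN.
Interior bolts: l_c = 80 − 27 = 53 mm → 1.2 × 53 × 6 × 410 / 1000 = 156.5 → r_n = 141.7 kN.
R_n = 1 × 137.3 + 3 × 141.7 = 562.4 kN.
Design strength φR_n = 0.75 × 562.4 = 422 kN.

422 kN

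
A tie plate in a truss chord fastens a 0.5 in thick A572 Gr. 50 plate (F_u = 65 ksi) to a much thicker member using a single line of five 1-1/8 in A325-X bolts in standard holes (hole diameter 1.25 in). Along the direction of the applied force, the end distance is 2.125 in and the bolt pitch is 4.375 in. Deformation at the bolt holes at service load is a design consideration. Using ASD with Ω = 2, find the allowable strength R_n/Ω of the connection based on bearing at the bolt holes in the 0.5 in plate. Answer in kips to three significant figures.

205 kips

Per bolt r_n = 1.2 l_c t F_u ≤ 2.4 d t F_u; upper limit = 2.4 × 1.125 × 0.5 × 65 = 87.75 kips.
Edge bolt: l_c = 2.125 − 1.25/2 = 1.5 in → 1.2 × 1.5 × 0.5 × 65 = 58.5 → r_n = 58.5 kips.
Interior bolts: l_c = 4.375 − 1.25 = 3.125 in → 1.2 × 3.125 × 0.5 × 65 = 121.9 → r_n = 87.75 kips.
R_n = 1 × 58.5 + 4 × 87.75 = 409.5 kips.
Allowable strength R_n/Ω = 409.5 / 2 = 205 kips.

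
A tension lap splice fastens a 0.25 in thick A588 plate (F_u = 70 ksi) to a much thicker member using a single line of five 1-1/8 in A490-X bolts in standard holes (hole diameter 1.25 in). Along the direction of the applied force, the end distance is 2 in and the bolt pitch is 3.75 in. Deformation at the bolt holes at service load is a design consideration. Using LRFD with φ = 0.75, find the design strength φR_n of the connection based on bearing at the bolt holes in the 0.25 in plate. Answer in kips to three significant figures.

Per bolt r_n = 1.2 l_c t F_u ≤ 2.4 d t F_u; upper limit = 2.4 × 1.125 × 0.25 × 70 = 47.25 kips.
Edge bolt: l_c = 2 − 1.25/2 = 1.375 in → 1.2 × 1.375 × 0.25 × 70 = 28.88 → r_n = 28.88 kips.
Interior bolts: l_c = 3.75 − 1.25 = 2.5 in → 1.2 × 2.5 × 0.25 × 70 = 52.5 → r_n = 47.25 kips.
R_n = 1 × 28.88 + 4 × 47.25 = 217.9 kips.
Design strength φR_n = 0.75 × 217.9 = 163 kips.

163 kips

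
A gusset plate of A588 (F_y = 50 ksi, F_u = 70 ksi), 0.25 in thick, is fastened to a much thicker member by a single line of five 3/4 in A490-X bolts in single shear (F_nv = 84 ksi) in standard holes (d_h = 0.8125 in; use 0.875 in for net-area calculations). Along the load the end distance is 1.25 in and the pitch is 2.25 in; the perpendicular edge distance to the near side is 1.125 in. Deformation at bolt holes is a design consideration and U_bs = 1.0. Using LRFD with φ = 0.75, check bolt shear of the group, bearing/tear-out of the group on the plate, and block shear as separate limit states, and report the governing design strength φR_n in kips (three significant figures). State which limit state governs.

Bolt shear: A_b = π·0.75²/4 = 0.4418 in²; R_n = 84 × 0.4418 × 5 × 1 = 185.6 kips → 0.75 × 185.6 = 139 kips.
Bearing: edge l_c = 0.8438, r_n = 17.72 kips; interior l_c = 1.438, r_n = 30.19 kips; R_n = 17.72 + 4·30.19 = 138.5 kips → 104 kips.
Block shear: A_gv = 2.562, A_nv = 1.578, A_nt = 0.1719 in²; R_n = min(0.6F_uA_nv, 0.6F_yA_gv) + U_bs·F_u·A_nt = 78.31 kips → 58.7 kips.
Block shear governs: 58.7 kips.

58.7 kips (block shear governs)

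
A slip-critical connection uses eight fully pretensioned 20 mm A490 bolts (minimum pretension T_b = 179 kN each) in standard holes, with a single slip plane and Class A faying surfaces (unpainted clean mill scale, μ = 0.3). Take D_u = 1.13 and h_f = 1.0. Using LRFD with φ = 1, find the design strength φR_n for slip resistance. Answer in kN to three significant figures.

R_n = μ · D_u · h_f · T_b · n_s · n_b = 0.3 × 1.13 × 1.0 × 179 × 1 × 8 = 485.4 kN.
Design strength φR_n = 1 × 485.4 = 485 kN.

485 kN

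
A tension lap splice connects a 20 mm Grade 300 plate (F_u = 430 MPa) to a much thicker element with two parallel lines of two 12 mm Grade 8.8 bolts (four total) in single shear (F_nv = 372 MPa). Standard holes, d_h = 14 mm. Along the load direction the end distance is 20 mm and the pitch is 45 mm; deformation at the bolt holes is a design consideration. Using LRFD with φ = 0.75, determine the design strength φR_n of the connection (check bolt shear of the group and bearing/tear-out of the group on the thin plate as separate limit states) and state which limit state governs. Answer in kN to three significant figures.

126 kN (bolt shear governs)

Bolt shear: A_b = π·12²/4 = 113.1 mm²; R_n = 372 × 113.1 × 4 × 1 / 1000 = 168.3 kN → 0.75 × 168.3 = 126 kN.
Bearing (1.2 l_c t F_u ≤ 2.4 d t F_u): upper limit = 2.4·12·20·430 / 1000 = 247.7 kN.
  Edge l_c = 20 − 14/2 = 13 → r_n = 134.2 kN; interior l_c = 45 − 14 = 31 → r_n = 247.7 kN.
  R_n,bearing = 2·134.2 + 2·247.7 = 763.7 kN → 0.75 × 763.7 = 573 kN.
Bolt shear governs: 126 kN.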